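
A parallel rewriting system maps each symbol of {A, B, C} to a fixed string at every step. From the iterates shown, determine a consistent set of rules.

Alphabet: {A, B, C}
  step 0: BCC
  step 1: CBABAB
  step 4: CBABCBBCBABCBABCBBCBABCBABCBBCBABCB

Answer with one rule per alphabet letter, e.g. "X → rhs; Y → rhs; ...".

  step 0 ⇒ step 1: BCC ⇒ CB·AB·AB
    B ↦ CB
    C ↦ AB
    A ↦ B  (constrained at step 1)

A->B, B->CB, C->AB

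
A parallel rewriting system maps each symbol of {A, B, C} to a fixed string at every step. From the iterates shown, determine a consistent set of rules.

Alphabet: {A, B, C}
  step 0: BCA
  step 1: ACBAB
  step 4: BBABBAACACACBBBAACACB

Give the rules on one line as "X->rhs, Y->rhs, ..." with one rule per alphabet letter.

  step 0 ⇒ step 1: BCA ⇒ AC·BA·B
    A ↦ B
    B ↦ AC
    C ↦ BA

A->B, B->AC, C->BA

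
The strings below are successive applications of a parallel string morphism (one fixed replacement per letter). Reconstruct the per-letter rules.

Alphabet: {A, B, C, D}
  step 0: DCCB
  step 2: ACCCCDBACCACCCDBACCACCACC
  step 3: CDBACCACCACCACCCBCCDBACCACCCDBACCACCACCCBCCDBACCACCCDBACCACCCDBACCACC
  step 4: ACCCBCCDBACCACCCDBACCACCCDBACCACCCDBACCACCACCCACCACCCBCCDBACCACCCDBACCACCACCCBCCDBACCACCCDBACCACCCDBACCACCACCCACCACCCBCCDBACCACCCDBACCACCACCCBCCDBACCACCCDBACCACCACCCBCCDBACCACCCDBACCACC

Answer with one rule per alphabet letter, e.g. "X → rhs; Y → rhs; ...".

A->CDB, B->C, C->ACC, D->CB

  step 3 ⇒ step 4: CDBACCACCACCACCCBCCDBACCACCCDBACCACCACCCBCCDBACCACCCDBACCACCCDBACCACC ⇒ ACC·CB·C·CDB·ACC·ACC·CDB·ACC·ACC·CDB·ACC·ACC·CDB·ACC·ACC·ACC·C·ACC·ACC·CB·C·CDB·ACC·ACC·CDB·ACC·ACC·ACC·CB·C·CDB·ACC·ACC·CDB·ACC·ACC·CDB·ACC·ACC·ACC·C·ACC·ACC·CB·C·CDB·ACC·ACC·CDB·ACC·ACC·ACC·CB·C·CDB·ACC·ACC·CDB·ACC·ACC·ACC·CB·C·CDB·ACC·ACC·CDB·ACC·ACC
    A ↦ CDB
    B ↦ C
    C ↦ ACC
    D ↦ CB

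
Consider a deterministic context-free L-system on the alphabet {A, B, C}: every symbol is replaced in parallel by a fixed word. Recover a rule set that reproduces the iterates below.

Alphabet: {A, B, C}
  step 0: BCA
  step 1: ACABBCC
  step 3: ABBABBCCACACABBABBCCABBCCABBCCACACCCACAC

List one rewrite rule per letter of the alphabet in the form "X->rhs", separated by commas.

A->CC, B->AC, C->ABB

  step 0 ⇒ step 1: BCA ⇒ AC·ABB·CC
    A ↦ CC
    B ↦ AC
    C ↦ ABB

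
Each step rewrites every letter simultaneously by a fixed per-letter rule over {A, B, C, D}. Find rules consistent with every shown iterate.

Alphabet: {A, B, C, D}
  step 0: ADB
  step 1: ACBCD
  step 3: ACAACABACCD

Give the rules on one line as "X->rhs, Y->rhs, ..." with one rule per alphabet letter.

  step 0 ⇒ step 1: ADB ⇒ AC·B·CD
    A ↦ AC
    B ↦ CD
    D ↦ B
    C ↦ A  (constrained at step 1)

A->AC, B->CD, C->A, D->B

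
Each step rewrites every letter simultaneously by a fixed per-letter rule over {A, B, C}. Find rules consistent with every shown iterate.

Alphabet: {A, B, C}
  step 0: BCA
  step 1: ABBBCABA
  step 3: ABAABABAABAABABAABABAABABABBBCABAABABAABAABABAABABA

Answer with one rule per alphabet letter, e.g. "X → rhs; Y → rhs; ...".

  step 0 ⇒ step 1: BCA ⇒ AB·BBC·ABA
    A ↦ ABA
    B ↦ AB
    C ↦ BBC

A->ABA, B->AB, C->BBC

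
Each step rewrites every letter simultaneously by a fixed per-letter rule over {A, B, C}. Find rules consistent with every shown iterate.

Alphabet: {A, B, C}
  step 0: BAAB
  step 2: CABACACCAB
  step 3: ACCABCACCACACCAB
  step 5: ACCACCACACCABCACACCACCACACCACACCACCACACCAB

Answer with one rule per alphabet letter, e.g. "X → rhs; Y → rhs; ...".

  step 2 ⇒ step 3: CABACACCAB ⇒ AC·C·AB·C·AC·C·AC·AC·C·AB
    A ↦ C
    B ↦ AB
    C ↦ AC

A->C, B->AB, C->AC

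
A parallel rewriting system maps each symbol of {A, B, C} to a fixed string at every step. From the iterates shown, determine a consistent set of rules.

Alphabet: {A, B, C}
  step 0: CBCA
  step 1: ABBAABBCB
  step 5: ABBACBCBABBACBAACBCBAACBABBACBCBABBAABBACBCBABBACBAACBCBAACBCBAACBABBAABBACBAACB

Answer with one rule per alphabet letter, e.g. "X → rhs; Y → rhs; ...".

  step 0 ⇒ step 1: CBCA ⇒ ABB·A·ABB·CB
    A ↦ CB
    B ↦ A
    C ↦ ABB

A->CB, B->A, C->ABB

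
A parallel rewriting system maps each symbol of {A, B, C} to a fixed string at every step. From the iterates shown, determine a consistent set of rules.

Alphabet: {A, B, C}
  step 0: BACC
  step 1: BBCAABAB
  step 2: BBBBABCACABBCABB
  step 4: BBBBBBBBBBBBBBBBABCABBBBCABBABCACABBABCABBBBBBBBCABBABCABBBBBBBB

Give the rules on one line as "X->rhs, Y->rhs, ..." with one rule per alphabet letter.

A->CA, B->BB, C->AB

  step 1 ⇒ step 2: BBCAABAB ⇒ BB·BB·AB·CA·CA·BB·CA·BB
    A ↦ CA
    B ↦ BB
    C ↦ AB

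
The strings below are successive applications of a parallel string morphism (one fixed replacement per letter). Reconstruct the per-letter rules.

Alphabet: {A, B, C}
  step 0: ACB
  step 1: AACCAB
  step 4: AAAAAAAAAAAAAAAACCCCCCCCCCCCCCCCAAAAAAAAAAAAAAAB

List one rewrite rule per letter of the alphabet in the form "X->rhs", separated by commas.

  step 0 ⇒ step 1: ACB ⇒ AA·CC·AB
    A ↦ AA
    B ↦ AB
    C ↦ CC

A->AA, B->AB, C->CC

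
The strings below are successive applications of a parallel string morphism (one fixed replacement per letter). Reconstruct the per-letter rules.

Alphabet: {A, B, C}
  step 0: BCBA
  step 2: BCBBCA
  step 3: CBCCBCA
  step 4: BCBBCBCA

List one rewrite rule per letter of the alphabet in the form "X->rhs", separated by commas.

  step 3 ⇒ step 4: CBCCBCA ⇒ B·C·B·B·C·B·CA
    A ↦ CA
    B ↦ C
    C ↦ B

A->CA, B->C, C->B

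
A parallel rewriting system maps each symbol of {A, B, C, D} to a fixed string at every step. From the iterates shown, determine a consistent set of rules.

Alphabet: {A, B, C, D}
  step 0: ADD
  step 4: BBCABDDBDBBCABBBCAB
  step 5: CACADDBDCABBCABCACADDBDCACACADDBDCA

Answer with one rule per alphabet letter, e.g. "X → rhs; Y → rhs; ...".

A->BD, B->CA, C->DD, D->B

  step 4 ⇒ step 5: BBCABDDBDBBCABBBCAB ⇒ CA·CA·DD·BD·CA·B·B·CA·B·CA·CA·DD·BD·CA·CA·CA·DD·BD·CA
    A ↦ BD
    B ↦ CA
    C ↦ DD
    D ↦ B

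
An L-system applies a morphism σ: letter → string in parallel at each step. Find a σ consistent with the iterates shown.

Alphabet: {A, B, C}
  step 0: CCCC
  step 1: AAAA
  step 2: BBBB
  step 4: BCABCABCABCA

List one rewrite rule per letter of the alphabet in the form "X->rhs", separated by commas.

  step 1 ⇒ step 2: AAAA ⇒ B·B·B·B
    A ↦ B
    B ↦ BC  (constrained at step 2)
  step 0 ⇒ step 1: CCCC ⇒ A·A·A·A
    C ↦ A

A->B, B->BC, C->A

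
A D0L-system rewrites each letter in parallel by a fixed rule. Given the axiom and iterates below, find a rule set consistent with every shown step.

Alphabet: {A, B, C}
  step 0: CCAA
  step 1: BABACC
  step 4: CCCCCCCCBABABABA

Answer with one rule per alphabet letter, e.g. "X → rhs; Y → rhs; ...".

  step 0 ⇒ step 1: CCAA ⇒ BA·BA·C·C
    A ↦ C
    C ↦ BA
    B ↦ C  (constrained at step 1)

A->C, B->C, C->BA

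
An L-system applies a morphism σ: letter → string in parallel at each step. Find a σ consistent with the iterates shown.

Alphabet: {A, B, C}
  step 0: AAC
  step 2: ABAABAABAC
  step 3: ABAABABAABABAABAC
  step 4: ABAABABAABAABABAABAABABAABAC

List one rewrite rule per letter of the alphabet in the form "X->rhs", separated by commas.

A->AB, B->A, C->AC

  step 3 ⇒ step 4: ABAABABAABABAABAC ⇒ AB·A·AB·AB·A·AB·A·AB·AB·A·AB·A·AB·AB·A·AB·AC
    A ↦ AB
    B ↦ A
    C ↦ AC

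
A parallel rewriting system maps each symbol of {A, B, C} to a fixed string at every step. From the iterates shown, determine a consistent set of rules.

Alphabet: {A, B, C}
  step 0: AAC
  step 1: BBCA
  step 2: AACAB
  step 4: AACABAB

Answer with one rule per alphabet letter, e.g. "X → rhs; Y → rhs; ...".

A->B, B->A, C->CA

  step 1 ⇒ step 2: BBCA ⇒ A·A·CA·B
    A ↦ B
    B ↦ A
    C ↦ CA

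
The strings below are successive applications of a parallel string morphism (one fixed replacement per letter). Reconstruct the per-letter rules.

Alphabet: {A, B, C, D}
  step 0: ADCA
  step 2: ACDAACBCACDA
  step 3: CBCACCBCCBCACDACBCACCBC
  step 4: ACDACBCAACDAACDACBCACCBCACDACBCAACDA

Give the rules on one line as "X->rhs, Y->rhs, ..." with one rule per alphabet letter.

  step 3 ⇒ step 4: CBCACCBCCBCACDACBCACCBC ⇒ A·CD·A·CBC·A·A·CD·A·A·CD·A·CBC·A·C·CBC·A·CD·A·CBC·A·A·CD·A
    A ↦ CBC
    B ↦ CD
    C ↦ A
    D ↦ C

A->CBC, B->CD, C->A, D->C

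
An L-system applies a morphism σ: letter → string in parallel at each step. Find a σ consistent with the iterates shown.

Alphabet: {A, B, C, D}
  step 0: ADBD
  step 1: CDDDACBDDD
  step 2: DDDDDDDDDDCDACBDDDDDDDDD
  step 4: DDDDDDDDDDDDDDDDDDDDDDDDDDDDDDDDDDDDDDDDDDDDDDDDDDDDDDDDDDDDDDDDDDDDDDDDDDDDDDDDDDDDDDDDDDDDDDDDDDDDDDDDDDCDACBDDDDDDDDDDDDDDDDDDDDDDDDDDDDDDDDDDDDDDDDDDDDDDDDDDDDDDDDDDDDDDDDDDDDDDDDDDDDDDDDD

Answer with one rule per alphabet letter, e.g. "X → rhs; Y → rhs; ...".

  step 1 ⇒ step 2: CDDDACBDDD ⇒ D·DDD·DDD·DDD·C·D·ACB·DDD·DDD·DDD
    A ↦ C
    B ↦ ACB
    C ↦ D
    D ↦ DDD

A->C, B->ACB, C->D, D->DDD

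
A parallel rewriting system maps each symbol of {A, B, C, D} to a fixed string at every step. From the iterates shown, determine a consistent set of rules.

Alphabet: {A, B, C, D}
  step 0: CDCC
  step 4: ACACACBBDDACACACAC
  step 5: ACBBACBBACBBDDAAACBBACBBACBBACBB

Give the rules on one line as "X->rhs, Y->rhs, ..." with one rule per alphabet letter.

A->AC, B->D, C->BB, D->A

  step 4 ⇒ step 5: ACACACBBDDACACACAC ⇒ AC·BB·AC·BB·AC·BB·D·D·A·A·AC·BB·AC·BB·AC·BB·AC·BB
    A ↦ AC
    B ↦ D
    C ↦ BB
    D ↦ A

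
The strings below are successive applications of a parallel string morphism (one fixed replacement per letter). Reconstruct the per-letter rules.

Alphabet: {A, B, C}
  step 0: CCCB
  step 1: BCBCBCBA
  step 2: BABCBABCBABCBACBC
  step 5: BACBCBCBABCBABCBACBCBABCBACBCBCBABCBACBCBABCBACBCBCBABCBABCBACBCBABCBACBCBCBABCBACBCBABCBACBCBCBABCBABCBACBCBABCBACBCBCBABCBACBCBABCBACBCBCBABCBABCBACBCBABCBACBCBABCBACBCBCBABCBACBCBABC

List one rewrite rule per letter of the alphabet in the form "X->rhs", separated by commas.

  step 1 ⇒ step 2: BCBCBCBA ⇒ BA·BC·BA·BC·BA·BC·BA·CBC
    A ↦ CBC
    B ↦ BA
    C ↦ BC

A->CBC, B->BA, C->BC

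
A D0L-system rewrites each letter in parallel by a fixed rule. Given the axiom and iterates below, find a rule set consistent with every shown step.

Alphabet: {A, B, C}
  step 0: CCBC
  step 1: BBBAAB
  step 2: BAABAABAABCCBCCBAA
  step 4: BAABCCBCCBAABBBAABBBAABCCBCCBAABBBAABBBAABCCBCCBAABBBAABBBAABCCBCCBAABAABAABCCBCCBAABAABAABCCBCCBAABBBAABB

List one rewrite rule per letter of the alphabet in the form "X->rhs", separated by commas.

  step 1 ⇒ step 2: BBBAAB ⇒ BAA·BAA·BAA·BCC·BCC·BAA
    A ↦ BCC
    B ↦ BAA
  step 0 ⇒ step 1: CCBC ⇒ B·B·BAA·B
    C ↦ B

A->BCC, B->BAA, C->B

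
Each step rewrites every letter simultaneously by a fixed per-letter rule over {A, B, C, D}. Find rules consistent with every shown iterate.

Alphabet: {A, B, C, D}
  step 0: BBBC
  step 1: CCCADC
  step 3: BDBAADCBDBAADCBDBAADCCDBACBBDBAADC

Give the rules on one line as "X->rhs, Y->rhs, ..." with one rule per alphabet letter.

  step 0 ⇒ step 1: BBBC ⇒ C·C·C·ADC
    B ↦ C
    C ↦ ADC
    A ↦ B  (constrained at step 1)
    D ↦ DBA  (constrained at step 1)

A->B, B->C, C->ADC, D->DBA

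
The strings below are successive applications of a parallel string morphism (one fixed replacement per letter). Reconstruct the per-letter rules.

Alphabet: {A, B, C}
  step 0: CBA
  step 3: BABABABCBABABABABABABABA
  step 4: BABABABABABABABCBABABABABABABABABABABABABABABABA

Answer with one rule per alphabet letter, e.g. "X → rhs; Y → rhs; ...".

  step 3 ⇒ step 4: BABABABCBABABABABABABABA ⇒ BA·BA·BA·BA·BA·BA·BA·BC·BA·BA·BA·BA·BA·BA·BA·BA·BA·BA·BA·BA·BA·BA·BA·BA
    A ↦ BA
    B ↦ BA
    C ↦ BC

A->BA, B->BA, C->BC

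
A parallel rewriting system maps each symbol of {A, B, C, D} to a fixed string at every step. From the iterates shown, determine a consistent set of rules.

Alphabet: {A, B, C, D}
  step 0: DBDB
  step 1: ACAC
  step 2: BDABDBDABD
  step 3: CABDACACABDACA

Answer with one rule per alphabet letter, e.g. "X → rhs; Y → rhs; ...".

  step 2 ⇒ step 3: BDABDBDABD ⇒ C·A·BDA·C·A·C·A·BDA·C·A
    A ↦ BDA
    B ↦ C
    D ↦ A
  step 1 ⇒ step 2: ACAC ⇒ BDA·BD·BDA·BD
    C ↦ BD

A->BDA, B->C, C->BD, D->A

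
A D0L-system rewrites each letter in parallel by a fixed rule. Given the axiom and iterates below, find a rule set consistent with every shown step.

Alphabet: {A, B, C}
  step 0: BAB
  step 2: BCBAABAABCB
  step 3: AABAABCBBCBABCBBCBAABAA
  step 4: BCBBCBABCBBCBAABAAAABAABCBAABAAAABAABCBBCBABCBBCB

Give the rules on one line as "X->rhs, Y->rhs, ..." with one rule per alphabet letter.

  step 3 ⇒ step 4: AABAABCBBCBABCBBCBAABAA ⇒ BCB·BCB·A·BCB·BCB·A·ABA·A·A·ABA·A·BCB·A·ABA·A·A·ABA·A·BCB·BCB·A·BCB·BCB
    A ↦ BCB
    B ↦ A
    C ↦ ABA

A->BCB, B->A, C->ABA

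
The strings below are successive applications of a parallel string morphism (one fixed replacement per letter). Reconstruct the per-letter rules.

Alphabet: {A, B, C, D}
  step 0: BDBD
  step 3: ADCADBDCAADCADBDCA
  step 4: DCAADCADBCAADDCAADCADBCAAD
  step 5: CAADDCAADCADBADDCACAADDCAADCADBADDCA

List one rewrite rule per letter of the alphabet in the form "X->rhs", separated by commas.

  step 4 ⇒ step 5: DCAADCADBCAADDCAADCADBCAAD ⇒ CA·A·D·D·CA·A·D·CA·DB·A·D·D·CA·CA·A·D·D·CA·A·D·CA·DB·A·D·D·CA
    A ↦ D
    B ↦ DB
    C ↦ A
    D ↦ CA

A->D, B->DB, C->A, D->CA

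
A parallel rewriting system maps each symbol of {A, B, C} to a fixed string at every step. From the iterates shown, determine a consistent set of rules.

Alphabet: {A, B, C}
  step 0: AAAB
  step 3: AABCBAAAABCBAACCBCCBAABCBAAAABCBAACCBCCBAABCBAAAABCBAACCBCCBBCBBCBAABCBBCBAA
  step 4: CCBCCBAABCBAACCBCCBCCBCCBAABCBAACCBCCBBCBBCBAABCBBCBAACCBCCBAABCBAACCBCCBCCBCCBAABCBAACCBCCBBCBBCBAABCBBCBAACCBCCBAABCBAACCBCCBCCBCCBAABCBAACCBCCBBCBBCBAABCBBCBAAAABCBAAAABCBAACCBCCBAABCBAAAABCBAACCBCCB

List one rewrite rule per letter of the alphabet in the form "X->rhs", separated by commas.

  step 3 ⇒ step 4: AABCBAAAABCBAACCBCCBAABCBAAAABCBAACCBCCBAABCBAAAABCBAACCBCCBBCBBCBAABCBBCBAA ⇒ CCB·CCB·AA·BCB·AA·CCB·CCB·CCB·CCB·AA·BCB·AA·CCB·CCB·BCB·BCB·AA·BCB·BCB·AA·CCB·CCB·AA·BCB·AA·CCB·CCB·CCB·CCB·AA·BCB·AA·CCB·CCB·BCB·BCB·AA·BCB·BCB·AA·CCB·CCB·AA·BCB·AA·CCB·CCB·CCB·CCB·AA·BCB·AA·CCB·CCB·BCB·BCB·AA·BCB·BCB·AA·AA·BCB·AA·AA·BCB·AA·CCB·CCB·AA·BCB·AA·AA·BCB·AA·CCB·CCB
    A ↦ CCB
    B ↦ AA
    C ↦ BCB

A->CCB, B->AA, C->BCB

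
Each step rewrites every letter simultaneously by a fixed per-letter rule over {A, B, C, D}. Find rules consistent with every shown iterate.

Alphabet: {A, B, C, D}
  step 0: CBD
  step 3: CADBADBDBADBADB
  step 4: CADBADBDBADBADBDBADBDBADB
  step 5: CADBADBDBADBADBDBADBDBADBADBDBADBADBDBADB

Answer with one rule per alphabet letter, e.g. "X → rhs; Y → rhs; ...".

  step 4 ⇒ step 5: CADBADBDBADBADBDBADBDBADB ⇒ CA·DB·A·DB·DB·A·DB·A·DB·DB·A·DB·DB·A·DB·A·DB·DB·A·DB·A·DB·DB·A·DB
    A ↦ DB
    B ↦ DB
    C ↦ CA
    D ↦ A

A->DB, B->DB, C->CA, D->A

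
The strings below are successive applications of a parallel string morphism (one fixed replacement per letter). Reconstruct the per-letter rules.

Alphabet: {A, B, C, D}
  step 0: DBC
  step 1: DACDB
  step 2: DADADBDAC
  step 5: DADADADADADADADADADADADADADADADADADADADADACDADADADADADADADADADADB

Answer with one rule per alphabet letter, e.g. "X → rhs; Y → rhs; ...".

A->DA, B->C, C->DB, D->DA

  step 1 ⇒ step 2: DACDB ⇒ DA·DA·DB·DA·C
    A ↦ DA
    B ↦ C
    C ↦ DB
    D ↦ DA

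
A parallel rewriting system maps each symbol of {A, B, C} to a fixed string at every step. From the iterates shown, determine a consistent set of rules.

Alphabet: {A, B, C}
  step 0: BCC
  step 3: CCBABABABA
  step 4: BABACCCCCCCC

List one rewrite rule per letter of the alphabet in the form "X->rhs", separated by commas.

A->C, B->C, C->BA

  step 3 ⇒ step 4: CCBABABABA ⇒ BA·BA·C·C·C·C·C·C·C·C
    A ↦ C
    B ↦ C
    C ↦ BA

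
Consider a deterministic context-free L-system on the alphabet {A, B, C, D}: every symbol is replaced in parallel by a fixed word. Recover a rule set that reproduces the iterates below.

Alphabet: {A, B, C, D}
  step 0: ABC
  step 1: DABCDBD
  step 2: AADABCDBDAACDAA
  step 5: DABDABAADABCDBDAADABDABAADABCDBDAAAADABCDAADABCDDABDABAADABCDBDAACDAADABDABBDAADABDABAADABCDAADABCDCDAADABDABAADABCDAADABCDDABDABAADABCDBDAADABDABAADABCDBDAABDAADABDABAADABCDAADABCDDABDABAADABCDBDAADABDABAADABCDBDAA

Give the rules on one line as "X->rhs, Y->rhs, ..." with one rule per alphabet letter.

  step 1 ⇒ step 2: DABCDBD ⇒ AA·DAB·CD·BD·AA·CD·AA
    A ↦ DAB
    B ↦ CD
    C ↦ BD
    D ↦ AA

A->DAB, B->CD, C->BD, D->AA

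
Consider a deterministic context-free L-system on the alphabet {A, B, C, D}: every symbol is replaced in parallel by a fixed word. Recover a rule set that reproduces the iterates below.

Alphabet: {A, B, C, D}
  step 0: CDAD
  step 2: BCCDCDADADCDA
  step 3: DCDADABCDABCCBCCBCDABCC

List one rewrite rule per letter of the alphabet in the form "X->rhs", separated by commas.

  step 2 ⇒ step 3: BCCDCDADADCDA ⇒ DC·DA·DA·BC·DA·BC·C·BC·C·BC·DA·BC·C
    A ↦ C
    B ↦ DC
    C ↦ DA
    D ↦ BC

A->C, B->DC, C->DA, D->BC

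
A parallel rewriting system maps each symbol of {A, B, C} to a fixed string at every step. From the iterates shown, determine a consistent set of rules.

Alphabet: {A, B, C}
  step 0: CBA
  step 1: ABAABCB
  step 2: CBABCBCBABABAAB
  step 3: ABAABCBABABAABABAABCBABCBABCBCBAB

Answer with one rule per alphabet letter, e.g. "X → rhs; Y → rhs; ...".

  step 2 ⇒ step 3: CBABCBCBABABAAB ⇒ ABA·AB·CB·AB·ABA·AB·ABA·AB·CB·AB·CB·AB·CB·CB·AB
    A ↦ CB
    B ↦ AB
    C ↦ ABA

A->CB, B->AB, C->ABA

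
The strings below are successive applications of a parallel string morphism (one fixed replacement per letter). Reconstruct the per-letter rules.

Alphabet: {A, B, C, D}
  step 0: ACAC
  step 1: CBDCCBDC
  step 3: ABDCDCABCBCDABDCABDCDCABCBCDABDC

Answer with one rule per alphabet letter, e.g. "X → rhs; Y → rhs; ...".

A->CB, B->CD, C->DC, D->AB

  step 0 ⇒ step 1: ACAC ⇒ CB·DC·CB·DC
    A ↦ CB
    C ↦ DC
    B ↦ CD  (constrained at step 1)
    D ↦ AB  (constrained at step 1)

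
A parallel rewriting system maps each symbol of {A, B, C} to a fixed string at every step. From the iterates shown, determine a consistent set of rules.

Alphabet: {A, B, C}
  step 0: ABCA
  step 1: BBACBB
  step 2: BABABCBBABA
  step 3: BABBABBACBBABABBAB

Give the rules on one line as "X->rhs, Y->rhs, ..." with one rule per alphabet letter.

  step 2 ⇒ step 3: BABABCBBABA ⇒ BA·B·BA·B·BA·CB·BA·BA·B·BA·B
    A ↦ B
    B ↦ BA
    C ↦ CB

A->B, B->BA, C->CB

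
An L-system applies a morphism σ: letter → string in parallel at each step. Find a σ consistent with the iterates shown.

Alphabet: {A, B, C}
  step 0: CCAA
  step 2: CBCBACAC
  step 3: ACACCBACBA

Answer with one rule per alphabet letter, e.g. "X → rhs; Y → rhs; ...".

  step 2 ⇒ step 3: CBCBACAC ⇒ A·C·A·C·CB·A·CB·A
    A ↦ CB
    B ↦ C
    C ↦ A

A->CB, B->C, C->A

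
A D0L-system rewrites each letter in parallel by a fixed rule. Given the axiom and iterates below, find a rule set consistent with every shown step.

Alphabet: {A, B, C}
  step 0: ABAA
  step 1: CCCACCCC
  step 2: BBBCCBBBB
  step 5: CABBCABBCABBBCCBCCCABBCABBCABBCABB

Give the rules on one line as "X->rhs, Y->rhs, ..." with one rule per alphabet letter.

  step 1 ⇒ step 2: CCCACCCC ⇒ B·B·B·CC·B·B·B·B
    A ↦ CC
    C ↦ B
  step 0 ⇒ step 1: ABAA ⇒ CC·CA·CC·CC
    B ↦ CA

A->CC, B->CA, C->B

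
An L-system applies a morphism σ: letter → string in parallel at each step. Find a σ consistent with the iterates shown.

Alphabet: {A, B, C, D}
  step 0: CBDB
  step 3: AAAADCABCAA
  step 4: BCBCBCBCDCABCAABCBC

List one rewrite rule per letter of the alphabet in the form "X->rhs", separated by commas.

A->BC, B->A, C->A, D->DC

  step 3 ⇒ step 4: AAAADCABCAA ⇒ BC·BC·BC·BC·DC·A·BC·A·A·BC·BC
    A ↦ BC
    B ↦ A
    C ↦ A
    D ↦ DC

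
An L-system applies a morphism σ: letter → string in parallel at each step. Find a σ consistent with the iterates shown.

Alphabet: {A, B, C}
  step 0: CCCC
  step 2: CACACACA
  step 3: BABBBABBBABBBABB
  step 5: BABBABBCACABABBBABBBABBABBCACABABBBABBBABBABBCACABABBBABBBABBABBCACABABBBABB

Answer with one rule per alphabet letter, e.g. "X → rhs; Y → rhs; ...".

  step 2 ⇒ step 3: CACACACA ⇒ B·ABB·B·ABB·B·ABB·B·ABB
    A ↦ ABB
    C ↦ B
    B ↦ CA  (constrained at step 3)

A->ABB, B->CA, C->B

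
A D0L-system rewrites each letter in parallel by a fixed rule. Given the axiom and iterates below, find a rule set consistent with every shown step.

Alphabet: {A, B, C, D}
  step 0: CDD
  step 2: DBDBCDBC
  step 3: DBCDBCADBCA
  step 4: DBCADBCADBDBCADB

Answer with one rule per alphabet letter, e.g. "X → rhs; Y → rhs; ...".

  step 3 ⇒ step 4: DBCDBCADBCA ⇒ DB·C·A·DB·C·A·DB·DB·C·A·DB
    A ↦ DB
    B ↦ C
    C ↦ A
    D ↦ DB

A->DB, B->C, C->A, D->DB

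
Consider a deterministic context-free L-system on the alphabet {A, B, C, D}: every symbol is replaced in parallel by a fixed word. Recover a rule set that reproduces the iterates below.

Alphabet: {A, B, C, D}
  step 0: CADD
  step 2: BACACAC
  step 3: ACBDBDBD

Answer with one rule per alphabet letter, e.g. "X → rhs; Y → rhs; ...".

  step 2 ⇒ step 3: BACACAC ⇒ AC·B·D·B·D·B·D
    A ↦ B
    B ↦ AC
    C ↦ D
    D ↦ B  (constrained at step 0)

A->B, B->AC, C->D, D->B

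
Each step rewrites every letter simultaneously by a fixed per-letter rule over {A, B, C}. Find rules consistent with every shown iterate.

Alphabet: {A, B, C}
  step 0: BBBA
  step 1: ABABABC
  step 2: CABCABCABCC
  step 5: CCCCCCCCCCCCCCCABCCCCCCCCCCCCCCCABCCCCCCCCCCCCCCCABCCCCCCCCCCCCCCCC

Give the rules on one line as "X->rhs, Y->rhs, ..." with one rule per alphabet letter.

A->C, B->AB, C->CC

  step 1 ⇒ step 2: ABABABC ⇒ C·AB·C·AB·C·AB·CC
    A ↦ C
    B ↦ AB
    C ↦ CC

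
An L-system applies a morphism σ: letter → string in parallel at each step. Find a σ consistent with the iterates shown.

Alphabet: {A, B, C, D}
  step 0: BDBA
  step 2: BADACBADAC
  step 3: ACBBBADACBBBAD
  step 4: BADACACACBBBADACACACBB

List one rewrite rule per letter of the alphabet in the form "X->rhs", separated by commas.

  step 3 ⇒ step 4: ACBBBADACBBBAD ⇒ B·AD·AC·AC·AC·B·B·B·AD·AC·AC·AC·B·B
    A ↦ B
    B ↦ AC
    C ↦ AD
    D ↦ B

A->B, B->AC, C->AD, D->B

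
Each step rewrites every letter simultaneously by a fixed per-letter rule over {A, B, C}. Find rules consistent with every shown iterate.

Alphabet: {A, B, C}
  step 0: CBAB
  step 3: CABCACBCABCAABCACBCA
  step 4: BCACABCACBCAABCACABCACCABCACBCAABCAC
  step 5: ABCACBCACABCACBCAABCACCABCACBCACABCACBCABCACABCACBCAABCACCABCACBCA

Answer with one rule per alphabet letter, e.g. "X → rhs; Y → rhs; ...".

A->C, B->A, C->BCA

  step 4 ⇒ step 5: BCACABCACBCAABCACABCACCABCACBCAABCAC ⇒ A·BCA·C·BCA·C·A·BCA·C·BCA·A·BCA·C·C·A·BCA·C·BCA·C·A·BCA·C·BCA·BCA·C·A·BCA·C·BCA·A·BCA·C·C·A·BCA·C·BCA
    A ↦ C
    B ↦ A
    C ↦ BCA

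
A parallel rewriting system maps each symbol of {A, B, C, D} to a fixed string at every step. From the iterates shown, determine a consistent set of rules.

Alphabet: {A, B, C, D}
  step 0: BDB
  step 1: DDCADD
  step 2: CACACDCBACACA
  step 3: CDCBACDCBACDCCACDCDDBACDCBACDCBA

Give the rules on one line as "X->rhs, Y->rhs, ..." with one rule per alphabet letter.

A->BA, B->DD, C->CDC, D->CA

  step 2 ⇒ step 3: CACACDCBACACA ⇒ CDC·BA·CDC·BA·CDC·CA·CDC·DD·BA·CDC·BA·CDC·BA
    A ↦ BA
    B ↦ DD
    C ↦ CDC
    D ↦ CA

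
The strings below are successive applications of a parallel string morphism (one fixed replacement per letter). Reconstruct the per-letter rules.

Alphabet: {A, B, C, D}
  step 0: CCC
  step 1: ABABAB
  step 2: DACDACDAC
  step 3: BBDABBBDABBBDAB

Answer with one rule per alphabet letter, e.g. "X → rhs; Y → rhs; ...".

A->D, B->AC, C->AB, D->BB

  step 2 ⇒ step 3: DACDACDAC ⇒ BB·D·AB·BB·D·AB·BB·D·AB
    A ↦ D
    C ↦ AB
    D ↦ BB
  step 1 ⇒ step 2: ABABAB ⇒ D·AC·D·AC·D·AC
    B ↦ AC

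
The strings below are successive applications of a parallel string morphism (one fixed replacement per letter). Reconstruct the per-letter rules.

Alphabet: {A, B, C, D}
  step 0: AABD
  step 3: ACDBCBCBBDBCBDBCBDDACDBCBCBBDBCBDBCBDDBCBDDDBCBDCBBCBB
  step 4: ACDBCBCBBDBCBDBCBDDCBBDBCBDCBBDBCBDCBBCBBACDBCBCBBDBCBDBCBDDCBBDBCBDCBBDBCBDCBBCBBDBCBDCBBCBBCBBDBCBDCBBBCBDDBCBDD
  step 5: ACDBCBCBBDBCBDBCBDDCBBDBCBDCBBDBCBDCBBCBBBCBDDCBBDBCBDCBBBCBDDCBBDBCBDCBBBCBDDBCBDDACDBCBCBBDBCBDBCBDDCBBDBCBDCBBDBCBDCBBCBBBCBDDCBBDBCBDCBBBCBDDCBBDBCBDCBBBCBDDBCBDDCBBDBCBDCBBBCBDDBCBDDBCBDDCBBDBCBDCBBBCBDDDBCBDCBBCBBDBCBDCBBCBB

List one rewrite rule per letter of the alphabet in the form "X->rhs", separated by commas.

  step 4 ⇒ step 5: ACDBCBCBBDBCBDBCBDDCBBDBCBDCBBDBCBDCBBCBBACDBCBCBBDBCBDBCBDDCBBDBCBDCBBDBCBDCBBCBBDBCBDCBBCBBCBBDBCBDCBBBCBDDBCBDD ⇒ ACD·BCB·CBB·D·BCB·D·BCB·D·D·CBB·D·BCB·D·CBB·D·BCB·D·CBB·CBB·BCB·D·D·CBB·D·BCB·D·CBB·BCB·D·D·CBB·D·BCB·D·CBB·BCB·D·D·BCB·D·D·ACD·BCB·CBB·D·BCB·D·BCB·D·D·CBB·D·BCB·D·CBB·D·BCB·D·CBB·CBB·BCB·D·D·CBB·D·BCB·D·CBB·BCB·D·D·CBB·D·BCB·D·CBB·BCB·D·D·BCB·D·D·CBB·D·BCB·D·CBB·BCB·D·D·BCB·D·D·BCB·D·D·CBB·D·BCB·D·CBB·BCB·D·D·D·BCB·D·CBB·CBB·D·BCB·D·CBB·CBB
    A ↦ ACD
    B ↦ D
    C ↦ BCB
    D ↦ CBB

A->ACD, B->D, C->BCB, D->CBB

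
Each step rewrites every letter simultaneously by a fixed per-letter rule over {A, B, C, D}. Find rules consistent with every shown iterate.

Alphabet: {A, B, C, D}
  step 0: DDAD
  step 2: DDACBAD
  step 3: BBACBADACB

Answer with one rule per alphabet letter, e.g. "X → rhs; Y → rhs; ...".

A->AC, B->D, C->BA, D->B

  step 2 ⇒ step 3: DDACBAD ⇒ B·B·AC·BA·D·AC·B
    A ↦ AC
    B ↦ D
    C ↦ BA
    D ↦ B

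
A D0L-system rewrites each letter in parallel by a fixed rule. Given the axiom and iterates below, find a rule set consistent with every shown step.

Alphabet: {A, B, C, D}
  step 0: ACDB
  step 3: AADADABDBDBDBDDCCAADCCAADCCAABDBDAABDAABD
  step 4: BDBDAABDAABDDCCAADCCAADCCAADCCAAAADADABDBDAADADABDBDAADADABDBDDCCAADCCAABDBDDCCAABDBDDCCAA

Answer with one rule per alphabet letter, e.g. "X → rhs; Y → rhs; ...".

A->BD, B->DCC, C->DA, D->AA

  step 3 ⇒ step 4: AADADABDBDBDBDDCCAADCCAADCCAABDBDAABDAABD ⇒ BD·BD·AA·BD·AA·BD·DCC·AA·DCC·AA·DCC·AA·DCC·AA·AA·DA·DA·BD·BD·AA·DA·DA·BD·BD·AA·DA·DA·BD·BD·DCC·AA·DCC·AA·BD·BD·DCC·AA·BD·BD·DCC·AA
    A ↦ BD
    B ↦ DCC
    C ↦ DA
    D ↦ AA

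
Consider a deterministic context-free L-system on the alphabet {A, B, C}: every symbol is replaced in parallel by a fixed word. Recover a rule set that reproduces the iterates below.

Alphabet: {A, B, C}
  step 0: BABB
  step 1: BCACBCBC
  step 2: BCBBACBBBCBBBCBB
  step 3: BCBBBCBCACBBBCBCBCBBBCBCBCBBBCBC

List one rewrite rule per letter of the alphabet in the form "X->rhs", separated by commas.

  step 2 ⇒ step 3: BCBBACBBBCBBBCBB ⇒ BC·BB·BC·BC·AC·BB·BC·BC·BC·BB·BC·BC·BC·BB·BC·BC
    A ↦ AC
    B ↦ BC
    C ↦ BB

A->AC, B->BC, C->BB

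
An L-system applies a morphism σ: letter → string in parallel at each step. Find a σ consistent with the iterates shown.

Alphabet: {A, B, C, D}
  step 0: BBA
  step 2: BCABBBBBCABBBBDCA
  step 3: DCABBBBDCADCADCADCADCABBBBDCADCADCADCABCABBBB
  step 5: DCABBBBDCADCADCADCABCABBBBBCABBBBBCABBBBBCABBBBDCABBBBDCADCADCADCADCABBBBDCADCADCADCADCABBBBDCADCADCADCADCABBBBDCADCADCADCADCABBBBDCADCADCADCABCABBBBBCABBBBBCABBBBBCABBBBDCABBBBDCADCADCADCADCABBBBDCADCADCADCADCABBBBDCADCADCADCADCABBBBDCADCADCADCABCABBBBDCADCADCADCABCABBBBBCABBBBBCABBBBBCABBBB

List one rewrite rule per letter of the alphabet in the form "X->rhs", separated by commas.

A->B, B->DCA, C->BBB, D->BCA

  step 2 ⇒ step 3: BCABBBBBCABBBBDCA ⇒ DCA·BBB·B·DCA·DCA·DCA·DCA·DCA·BBB·B·DCA·DCA·DCA·DCA·BCA·BBB·B
    A ↦ B
    B ↦ DCA
    C ↦ BBB
    D ↦ BCA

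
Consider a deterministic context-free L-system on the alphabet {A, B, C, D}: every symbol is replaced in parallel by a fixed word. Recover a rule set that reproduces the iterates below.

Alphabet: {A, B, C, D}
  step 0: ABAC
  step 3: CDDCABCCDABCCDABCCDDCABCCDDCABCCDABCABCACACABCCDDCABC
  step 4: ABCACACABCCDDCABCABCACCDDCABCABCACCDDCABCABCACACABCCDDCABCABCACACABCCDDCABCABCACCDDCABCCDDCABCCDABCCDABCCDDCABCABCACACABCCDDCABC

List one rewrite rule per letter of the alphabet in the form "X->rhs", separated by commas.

  step 3 ⇒ step 4: CDDCABCCDABCCDABCCDDCABCCDDCABCCDABCABCACACABCCDDCABC ⇒ ABC·AC·AC·ABC·CD·DC·ABC·ABC·AC·CD·DC·ABC·ABC·AC·CD·DC·ABC·ABC·AC·AC·ABC·CD·DC·ABC·ABC·AC·AC·ABC·CD·DC·ABC·ABC·AC·CD·DC·ABC·CD·DC·ABC·CD·ABC·CD·ABC·CD·DC·ABC·ABC·AC·AC·ABC·CD·DC·ABC
    A ↦ CD
    B ↦ DC
    C ↦ ABC
    D ↦ AC

A->CD, B->DC, C->ABC, D->AC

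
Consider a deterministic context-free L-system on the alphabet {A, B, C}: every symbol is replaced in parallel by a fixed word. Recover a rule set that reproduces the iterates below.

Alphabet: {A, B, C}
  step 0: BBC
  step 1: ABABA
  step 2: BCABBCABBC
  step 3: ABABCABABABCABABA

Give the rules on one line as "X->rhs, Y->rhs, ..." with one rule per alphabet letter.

A->BC, B->AB, C->A

  step 2 ⇒ step 3: BCABBCABBC ⇒ AB·A·BC·AB·AB·A·BC·AB·AB·A
    A ↦ BC
    B ↦ AB
    C ↦ A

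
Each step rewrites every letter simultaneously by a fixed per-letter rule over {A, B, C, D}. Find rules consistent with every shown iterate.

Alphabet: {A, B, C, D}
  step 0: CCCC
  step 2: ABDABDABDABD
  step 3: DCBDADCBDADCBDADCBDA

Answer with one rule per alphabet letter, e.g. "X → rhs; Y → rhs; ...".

A->DC, B->BD, C->DB, D->A

  step 2 ⇒ step 3: ABDABDABDABD ⇒ DC·BD·A·DC·BD·A·DC·BD·A·DC·BD·A
    A ↦ DC
    B ↦ BD
    D ↦ A
    C ↦ DB  (constrained at step 0)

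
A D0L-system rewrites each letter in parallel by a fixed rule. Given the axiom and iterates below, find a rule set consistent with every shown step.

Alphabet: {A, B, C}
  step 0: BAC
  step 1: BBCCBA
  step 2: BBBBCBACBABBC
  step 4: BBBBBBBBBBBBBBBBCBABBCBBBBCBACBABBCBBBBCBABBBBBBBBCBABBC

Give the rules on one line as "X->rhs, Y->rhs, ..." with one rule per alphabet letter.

  step 1 ⇒ step 2: BBCCBA ⇒ BB·BB·CBA·CBA·BB·C
    A ↦ C
    B ↦ BB
    C ↦ CBA

A->C, B->BB, C->CBA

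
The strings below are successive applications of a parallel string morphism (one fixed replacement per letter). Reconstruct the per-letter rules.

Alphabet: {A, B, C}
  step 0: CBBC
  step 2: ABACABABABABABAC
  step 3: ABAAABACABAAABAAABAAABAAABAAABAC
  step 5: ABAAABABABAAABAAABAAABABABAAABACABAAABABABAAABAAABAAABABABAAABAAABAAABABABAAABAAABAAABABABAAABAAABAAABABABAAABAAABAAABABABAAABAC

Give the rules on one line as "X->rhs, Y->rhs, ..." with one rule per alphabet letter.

  step 2 ⇒ step 3: ABACABABABABABAC ⇒ AB·AA·AB·AC·AB·AA·AB·AA·AB·AA·AB·AA·AB·AA·AB·AC
    A ↦ AB
    B ↦ AA
    C ↦ AC

A->AB, B->AA, C->AC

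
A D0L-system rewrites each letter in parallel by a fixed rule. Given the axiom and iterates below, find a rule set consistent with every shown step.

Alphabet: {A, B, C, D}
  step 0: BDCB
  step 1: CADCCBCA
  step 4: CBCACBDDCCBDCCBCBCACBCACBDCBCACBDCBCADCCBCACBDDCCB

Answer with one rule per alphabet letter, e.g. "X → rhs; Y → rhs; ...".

A->D, B->CA, C->CB, D->DC

  step 0 ⇒ step 1: BDCB ⇒ CA·DC·CB·CA
    B ↦ CA
    C ↦ CB
    D ↦ DC
    A ↦ D  (constrained at step 1)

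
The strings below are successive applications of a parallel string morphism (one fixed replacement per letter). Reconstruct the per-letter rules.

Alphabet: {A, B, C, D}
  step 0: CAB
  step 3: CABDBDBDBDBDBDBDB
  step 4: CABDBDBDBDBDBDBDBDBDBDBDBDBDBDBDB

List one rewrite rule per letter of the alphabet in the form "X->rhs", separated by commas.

  step 3 ⇒ step 4: CABDBDBDBDBDBDBDB ⇒ CA·B·DB·DB·DB·DB·DB·DB·DB·DB·DB·DB·DB·DB·DB·DB·DB
    A ↦ B
    B ↦ DB
    C ↦ CA
    D ↦ DB

A->B, B->DB, C->CA, D->DB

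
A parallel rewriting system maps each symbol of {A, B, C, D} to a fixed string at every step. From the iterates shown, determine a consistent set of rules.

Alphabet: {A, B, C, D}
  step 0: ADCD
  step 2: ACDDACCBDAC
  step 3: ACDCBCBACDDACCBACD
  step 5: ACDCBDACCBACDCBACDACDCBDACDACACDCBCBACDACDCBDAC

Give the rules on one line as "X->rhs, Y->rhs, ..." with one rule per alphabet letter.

  step 2 ⇒ step 3: ACDDACCBDAC ⇒ AC·D·CB·CB·AC·D·D·AC·CB·AC·D
    A ↦ AC
    B ↦ AC
    C ↦ D
    D ↦ CB

A->AC, B->AC, C->D, D->CB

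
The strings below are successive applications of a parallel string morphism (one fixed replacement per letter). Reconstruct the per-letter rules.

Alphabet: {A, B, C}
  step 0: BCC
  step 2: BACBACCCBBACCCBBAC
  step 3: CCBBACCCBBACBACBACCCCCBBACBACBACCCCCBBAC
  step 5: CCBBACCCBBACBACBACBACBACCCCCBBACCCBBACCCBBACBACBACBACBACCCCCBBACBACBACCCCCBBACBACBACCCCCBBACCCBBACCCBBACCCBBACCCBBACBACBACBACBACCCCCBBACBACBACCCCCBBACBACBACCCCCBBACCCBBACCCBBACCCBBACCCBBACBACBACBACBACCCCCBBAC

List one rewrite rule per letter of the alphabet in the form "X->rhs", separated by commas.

  step 2 ⇒ step 3: BACBACCCBBACCCBBAC ⇒ CC·B·BAC·CC·B·BAC·BAC·BAC·CC·CC·B·BAC·BAC·BAC·CC·CC·B·BAC
    A ↦ B
    B ↦ CC
    C ↦ BAC

A->B, B->CC, C->BAC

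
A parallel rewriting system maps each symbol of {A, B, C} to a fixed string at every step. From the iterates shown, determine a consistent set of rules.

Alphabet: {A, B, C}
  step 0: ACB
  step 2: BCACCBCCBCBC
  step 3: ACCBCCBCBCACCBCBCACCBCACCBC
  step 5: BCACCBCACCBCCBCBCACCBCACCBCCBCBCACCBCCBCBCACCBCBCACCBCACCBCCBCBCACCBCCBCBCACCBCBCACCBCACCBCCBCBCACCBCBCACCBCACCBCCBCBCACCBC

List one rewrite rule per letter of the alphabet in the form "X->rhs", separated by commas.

A->C, B->ACC, C->BC

  step 2 ⇒ step 3: BCACCBCCBCBC ⇒ ACC·BC·C·BC·BC·ACC·BC·BC·ACC·BC·ACC·BC
    A ↦ C
    B ↦ ACC
    C ↦ BC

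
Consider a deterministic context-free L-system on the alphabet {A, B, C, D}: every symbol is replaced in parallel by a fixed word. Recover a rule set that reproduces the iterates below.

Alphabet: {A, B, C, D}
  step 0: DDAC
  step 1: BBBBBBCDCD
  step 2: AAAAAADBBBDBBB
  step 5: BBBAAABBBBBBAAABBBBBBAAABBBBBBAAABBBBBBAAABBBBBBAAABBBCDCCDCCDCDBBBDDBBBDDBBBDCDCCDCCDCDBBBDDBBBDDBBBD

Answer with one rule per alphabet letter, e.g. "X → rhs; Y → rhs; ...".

  step 1 ⇒ step 2: BBBBBBCDCD ⇒ A·A·A·A·A·A·D·BBB·D·BBB
    B ↦ A
    C ↦ D
    D ↦ BBB
  step 0 ⇒ step 1: DDAC ⇒ BBB·BBB·CDC·D
    A ↦ CDC

A->CDC, B->A, C->D, D->BBB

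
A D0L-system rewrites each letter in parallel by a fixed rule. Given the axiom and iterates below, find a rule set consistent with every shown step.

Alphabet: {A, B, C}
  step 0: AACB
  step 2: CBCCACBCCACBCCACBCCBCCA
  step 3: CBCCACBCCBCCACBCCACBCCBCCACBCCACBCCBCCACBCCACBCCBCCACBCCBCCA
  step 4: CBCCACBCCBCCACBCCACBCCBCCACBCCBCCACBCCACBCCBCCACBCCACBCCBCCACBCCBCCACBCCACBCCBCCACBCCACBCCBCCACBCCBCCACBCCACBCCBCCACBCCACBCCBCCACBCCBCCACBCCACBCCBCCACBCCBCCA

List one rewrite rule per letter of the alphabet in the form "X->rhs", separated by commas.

A->CA, B->CA, C->CBC

  step 3 ⇒ step 4: CBCCACBCCBCCACBCCACBCCBCCACBCCACBCCBCCACBCCACBCCBCCACBCCBCCA ⇒ CBC·CA·CBC·CBC·CA·CBC·CA·CBC·CBC·CA·CBC·CBC·CA·CBC·CA·CBC·CBC·CA·CBC·CA·CBC·CBC·CA·CBC·CBC·CA·CBC·CA·CBC·CBC·CA·CBC·CA·CBC·CBC·CA·CBC·CBC·CA·CBC·CA·CBC·CBC·CA·CBC·CA·CBC·CBC·CA·CBC·CBC·CA·CBC·CA·CBC·CBC·CA·CBC·CBC·CA
    A ↦ CA
    B ↦ CA
    C ↦ CBC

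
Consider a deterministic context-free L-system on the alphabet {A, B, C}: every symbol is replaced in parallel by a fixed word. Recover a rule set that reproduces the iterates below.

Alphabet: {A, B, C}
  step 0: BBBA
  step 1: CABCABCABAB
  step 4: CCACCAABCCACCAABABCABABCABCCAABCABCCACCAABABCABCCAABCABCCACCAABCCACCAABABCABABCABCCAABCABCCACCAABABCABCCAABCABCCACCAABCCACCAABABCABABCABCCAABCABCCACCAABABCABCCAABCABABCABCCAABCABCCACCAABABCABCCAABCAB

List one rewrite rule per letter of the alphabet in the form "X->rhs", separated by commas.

A->AB, B->CAB, C->CCA

  step 0 ⇒ step 1: BBBA ⇒ CAB·CAB·CAB·AB
    A ↦ AB
    B ↦ CAB
    C ↦ CCA  (constrained at step 1)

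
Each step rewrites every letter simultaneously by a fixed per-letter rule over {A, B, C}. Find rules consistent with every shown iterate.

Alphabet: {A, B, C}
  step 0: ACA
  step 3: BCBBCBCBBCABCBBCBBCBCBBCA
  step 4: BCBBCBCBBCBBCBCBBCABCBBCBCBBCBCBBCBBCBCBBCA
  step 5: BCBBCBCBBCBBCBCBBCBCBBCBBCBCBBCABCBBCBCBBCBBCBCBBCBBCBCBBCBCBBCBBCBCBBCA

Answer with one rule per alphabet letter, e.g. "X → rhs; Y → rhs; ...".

A->BCA, B->BC, C->B

  step 4 ⇒ step 5: BCBBCBCBBCBBCBCBBCABCBBCBCBBCBCBBCBBCBCBBCA ⇒ BC·B·BC·BC·B·BC·B·BC·BC·B·BC·BC·B·BC·B·BC·BC·B·BCA·BC·B·BC·BC·B·BC·B·BC·BC·B·BC·B·BC·BC·B·BC·BC·B·BC·B·BC·BC·B·BCA
    A ↦ BCA
    B ↦ BC
    C ↦ B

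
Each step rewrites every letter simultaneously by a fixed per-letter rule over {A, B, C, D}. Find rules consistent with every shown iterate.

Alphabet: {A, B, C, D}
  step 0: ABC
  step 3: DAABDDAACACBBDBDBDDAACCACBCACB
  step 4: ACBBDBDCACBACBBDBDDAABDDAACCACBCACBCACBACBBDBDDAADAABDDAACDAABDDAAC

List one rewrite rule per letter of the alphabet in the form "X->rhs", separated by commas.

  step 3 ⇒ step 4: DAABDDAACACBBDBDBDDAACCACBCACB ⇒ ACB·BD·BD·C·ACB·ACB·BD·BD·DAA·BD·DAA·C·C·ACB·C·ACB·C·ACB·ACB·BD·BD·DAA·DAA·BD·DAA·C·DAA·BD·DAA·C
    A ↦ BD
    B ↦ C
    C ↦ DAA
    D ↦ ACB

A->BD, B->C, C->DAA, D->ACB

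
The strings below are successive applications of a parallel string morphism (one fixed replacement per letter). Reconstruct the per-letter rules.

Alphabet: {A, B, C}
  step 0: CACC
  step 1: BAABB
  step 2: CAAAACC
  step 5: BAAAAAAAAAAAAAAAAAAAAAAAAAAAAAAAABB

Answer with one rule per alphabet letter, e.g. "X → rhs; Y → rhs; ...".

A->AA, B->C, C->B

  step 1 ⇒ step 2: BAABB ⇒ C·AA·AA·C·C
    A ↦ AA
    B ↦ C
  step 0 ⇒ step 1: CACC ⇒ B·AA·B·B
    C ↦ B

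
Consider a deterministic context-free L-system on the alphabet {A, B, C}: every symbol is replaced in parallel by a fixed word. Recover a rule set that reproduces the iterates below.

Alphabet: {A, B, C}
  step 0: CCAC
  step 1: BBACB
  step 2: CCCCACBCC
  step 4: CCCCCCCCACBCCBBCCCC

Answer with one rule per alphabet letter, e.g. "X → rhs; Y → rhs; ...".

A->AC, B->CC, C->B

  step 1 ⇒ step 2: BBACB ⇒ CC·CC·AC·B·CC
    A ↦ AC
    B ↦ CC
    C ↦ B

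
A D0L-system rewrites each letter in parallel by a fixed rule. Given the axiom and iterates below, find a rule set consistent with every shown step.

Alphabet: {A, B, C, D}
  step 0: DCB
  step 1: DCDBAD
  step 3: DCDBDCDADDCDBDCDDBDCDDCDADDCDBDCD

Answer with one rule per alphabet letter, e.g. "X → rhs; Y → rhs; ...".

  step 0 ⇒ step 1: DCB ⇒ DCD·B·AD
    B ↦ AD
    C ↦ B
    D ↦ DCD
    A ↦ DB  (constrained at step 1)

A->DB, B->AD, C->B, D->DCD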